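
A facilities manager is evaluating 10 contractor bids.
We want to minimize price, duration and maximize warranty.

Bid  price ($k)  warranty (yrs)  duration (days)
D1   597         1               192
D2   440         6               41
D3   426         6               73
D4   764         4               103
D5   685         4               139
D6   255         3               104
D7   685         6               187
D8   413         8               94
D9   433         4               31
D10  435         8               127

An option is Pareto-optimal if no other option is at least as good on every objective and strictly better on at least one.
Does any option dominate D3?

No

D1: worse on price (597 vs 426).
D2: worse on price (440 vs 426).
D4: worse on price (764 vs 426).
D5: worse on price (685 vs 426).
D6: worse on warranty (3 vs 6).
D7: worse on price (685 vs 426).
D8: worse on duration (94 vs 73).
D9: worse on price (433 vs 426).
D10: worse on price (435 vs 426).
No option is at least as good as D3 on every objective and strictly better on one.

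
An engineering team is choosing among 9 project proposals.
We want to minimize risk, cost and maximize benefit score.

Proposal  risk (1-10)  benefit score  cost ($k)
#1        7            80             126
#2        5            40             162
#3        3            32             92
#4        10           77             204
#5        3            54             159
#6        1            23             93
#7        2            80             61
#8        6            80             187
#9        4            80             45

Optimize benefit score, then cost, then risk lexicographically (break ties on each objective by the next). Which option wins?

First maximize benefit score: best is 80, kept {#1, #7, #8, #9}.
Then minimize cost: best is 45, kept {#9}.

#9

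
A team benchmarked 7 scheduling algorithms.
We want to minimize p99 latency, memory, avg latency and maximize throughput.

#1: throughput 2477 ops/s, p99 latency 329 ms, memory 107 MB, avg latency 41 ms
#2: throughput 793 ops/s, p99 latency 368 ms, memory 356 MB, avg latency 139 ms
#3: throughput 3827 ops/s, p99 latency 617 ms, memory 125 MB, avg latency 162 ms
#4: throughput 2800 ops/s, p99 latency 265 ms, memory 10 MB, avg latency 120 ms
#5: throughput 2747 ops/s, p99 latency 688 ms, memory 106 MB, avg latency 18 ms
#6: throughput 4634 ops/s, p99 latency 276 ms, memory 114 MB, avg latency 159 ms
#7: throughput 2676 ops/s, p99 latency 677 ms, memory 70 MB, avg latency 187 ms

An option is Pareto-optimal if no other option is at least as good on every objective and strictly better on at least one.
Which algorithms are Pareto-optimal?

#1: not dominated.
#2: dominated by #1 (throughput 2477≥793, p99 latency 329≤368, memory 107≤356, avg latency 41≤139).
#3: dominated by #6 (throughput 4634≥3827, p99 latency 276≤617, memory 114≤125, avg latency 159≤162).
#4: not dominated (best p99 latency).
#5: not dominated (best avg latency).
#6: not dominated (best throughput).
#7: dominated by #4 (throughput 2800≥2676, p99 latency 265≤677, memory 10≤70, avg latency 120≤187).

#1, #4, #5, #6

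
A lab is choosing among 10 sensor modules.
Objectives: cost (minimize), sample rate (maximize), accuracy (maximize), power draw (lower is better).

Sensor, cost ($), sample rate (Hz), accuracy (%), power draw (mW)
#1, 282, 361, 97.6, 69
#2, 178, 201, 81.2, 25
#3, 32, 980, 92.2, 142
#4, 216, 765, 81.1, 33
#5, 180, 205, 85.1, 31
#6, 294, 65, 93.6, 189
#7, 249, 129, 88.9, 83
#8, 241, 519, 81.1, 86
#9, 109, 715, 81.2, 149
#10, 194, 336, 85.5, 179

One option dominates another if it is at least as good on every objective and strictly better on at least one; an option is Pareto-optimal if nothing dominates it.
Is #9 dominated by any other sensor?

#3 vs #9: cost 32≤109, sample rate 980≥715, accuracy 92.2≥81.2, power draw 142≤149 — #3 is at least as good on every objective and strictly better on at least one, so #3 dominates #9.

Yes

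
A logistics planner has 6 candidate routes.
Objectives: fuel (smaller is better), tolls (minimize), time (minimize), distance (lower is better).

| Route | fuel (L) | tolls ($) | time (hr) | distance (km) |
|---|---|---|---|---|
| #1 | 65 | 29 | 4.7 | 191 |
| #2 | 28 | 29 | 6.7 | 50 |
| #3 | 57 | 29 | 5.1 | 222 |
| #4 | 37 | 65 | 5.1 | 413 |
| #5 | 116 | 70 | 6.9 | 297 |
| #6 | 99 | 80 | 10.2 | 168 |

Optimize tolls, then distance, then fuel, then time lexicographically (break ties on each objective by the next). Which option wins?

#2

First minimize tolls: best is 29, kept {#1, #2, #3}.
Then minimize distance: best is 50, kept {#2}.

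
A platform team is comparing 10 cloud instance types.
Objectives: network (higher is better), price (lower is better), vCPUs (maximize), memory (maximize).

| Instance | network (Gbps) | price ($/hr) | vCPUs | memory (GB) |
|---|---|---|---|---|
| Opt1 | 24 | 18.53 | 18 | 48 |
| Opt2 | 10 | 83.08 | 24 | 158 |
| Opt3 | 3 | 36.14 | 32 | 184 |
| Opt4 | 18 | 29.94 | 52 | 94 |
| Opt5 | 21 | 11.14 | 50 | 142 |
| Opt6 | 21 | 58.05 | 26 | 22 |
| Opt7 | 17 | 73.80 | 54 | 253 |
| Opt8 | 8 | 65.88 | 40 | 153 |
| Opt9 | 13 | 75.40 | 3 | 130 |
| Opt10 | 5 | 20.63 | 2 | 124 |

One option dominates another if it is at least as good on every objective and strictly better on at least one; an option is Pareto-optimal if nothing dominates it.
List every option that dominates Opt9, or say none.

Opt5: network 21≥13, price 11.14≤75.40, vCPUs 50≥3, memory 142≥130 — dominates Opt9.
Opt7: network 17≥13, price 73.80≤75.40, vCPUs 54≥3, memory 253≥130 — dominates Opt9.
Others (Opt1, Opt2, Opt3, Opt4, Opt6, Opt8, Opt10) are each worse than Opt9 on at least one objective.

Opt5, Opt7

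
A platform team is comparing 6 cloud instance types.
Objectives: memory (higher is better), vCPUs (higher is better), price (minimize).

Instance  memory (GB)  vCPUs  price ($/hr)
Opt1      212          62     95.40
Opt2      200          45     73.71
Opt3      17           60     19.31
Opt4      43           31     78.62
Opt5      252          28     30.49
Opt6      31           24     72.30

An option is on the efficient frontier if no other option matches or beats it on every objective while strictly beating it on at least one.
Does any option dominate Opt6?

Yes

Opt5 vs Opt6: memory 252≥31, vCPUs 28≥24, price 30.49≤72.30 — Opt5 is at least as good on every objective and strictly better on at least one, so Opt5 dominates Opt6.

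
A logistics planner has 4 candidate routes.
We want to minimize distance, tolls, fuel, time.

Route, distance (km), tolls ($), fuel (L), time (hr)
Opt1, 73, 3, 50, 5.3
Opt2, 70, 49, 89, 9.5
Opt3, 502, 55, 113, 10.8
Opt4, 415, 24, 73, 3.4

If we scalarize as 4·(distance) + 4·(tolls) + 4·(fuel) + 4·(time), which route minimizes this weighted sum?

Opt1: 4·73 + 4·3 + 4·50 + 4·5.3 = 525.2
Opt2: 4·70 + 4·49 + 4·89 + 4·9.5 = 870.0
Opt3: 4·502 + 4·55 + 4·113 + 4·10.8 = 2723.2
Opt4: 4·415 + 4·24 + 4·73 + 4·3.4 = 2061.6
Lowest: Opt1 at 525.2.

Opt1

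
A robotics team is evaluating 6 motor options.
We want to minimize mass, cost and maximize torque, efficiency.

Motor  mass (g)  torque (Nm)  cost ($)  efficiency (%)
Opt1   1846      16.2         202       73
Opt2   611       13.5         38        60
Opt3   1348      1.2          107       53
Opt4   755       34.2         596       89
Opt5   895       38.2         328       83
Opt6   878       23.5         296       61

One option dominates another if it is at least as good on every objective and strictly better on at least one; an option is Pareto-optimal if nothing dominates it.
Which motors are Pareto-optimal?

Opt1: not dominated.
Opt2: not dominated (best mass).
Opt3: dominated by Opt2 (mass 611≤1348, torque 13.5≥1.2, cost 38≤107, efficiency 60≥53).
Opt4: not dominated (best efficiency).
Opt5: not dominated (best torque).
Opt6: not dominated.

Opt1, Opt2, Opt4, Opt5, Opt6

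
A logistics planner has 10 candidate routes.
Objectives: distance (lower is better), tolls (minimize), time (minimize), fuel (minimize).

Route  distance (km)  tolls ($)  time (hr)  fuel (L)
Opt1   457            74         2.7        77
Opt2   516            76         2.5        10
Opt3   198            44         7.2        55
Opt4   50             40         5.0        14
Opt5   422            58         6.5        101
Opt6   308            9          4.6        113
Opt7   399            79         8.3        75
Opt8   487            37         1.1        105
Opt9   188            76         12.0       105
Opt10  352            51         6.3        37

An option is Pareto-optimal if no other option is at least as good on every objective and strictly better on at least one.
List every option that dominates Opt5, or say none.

Opt4: distance 50≤422, tolls 40≤58, time 5.0≤6.5, fuel 14≤101 — dominates Opt5.
Opt10: distance 352≤422, tolls 51≤58, time 6.3≤6.5, fuel 37≤101 — dominates Opt5.
Others (Opt1, Opt2, Opt3, Opt6, Opt7, Opt8, Opt9) are each worse than Opt5 on at least one objective.

Opt4, Opt10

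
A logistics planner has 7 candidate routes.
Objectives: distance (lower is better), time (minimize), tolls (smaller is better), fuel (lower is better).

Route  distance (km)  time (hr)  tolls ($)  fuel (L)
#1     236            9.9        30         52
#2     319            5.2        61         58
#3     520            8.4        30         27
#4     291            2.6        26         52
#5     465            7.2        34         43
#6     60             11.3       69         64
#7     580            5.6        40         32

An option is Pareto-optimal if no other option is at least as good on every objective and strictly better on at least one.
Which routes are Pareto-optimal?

#1, #3, #4, #5, #6, #7

#1: not dominated.
#2: dominated by #4 (distance 291≤319, time 2.6≤5.2, tolls 26≤61, fuel 52≤58).
#3: not dominated (best fuel).
#4: not dominated (best time).
#5: not dominated.
#6: not dominated (best distance).
#7: not dominated.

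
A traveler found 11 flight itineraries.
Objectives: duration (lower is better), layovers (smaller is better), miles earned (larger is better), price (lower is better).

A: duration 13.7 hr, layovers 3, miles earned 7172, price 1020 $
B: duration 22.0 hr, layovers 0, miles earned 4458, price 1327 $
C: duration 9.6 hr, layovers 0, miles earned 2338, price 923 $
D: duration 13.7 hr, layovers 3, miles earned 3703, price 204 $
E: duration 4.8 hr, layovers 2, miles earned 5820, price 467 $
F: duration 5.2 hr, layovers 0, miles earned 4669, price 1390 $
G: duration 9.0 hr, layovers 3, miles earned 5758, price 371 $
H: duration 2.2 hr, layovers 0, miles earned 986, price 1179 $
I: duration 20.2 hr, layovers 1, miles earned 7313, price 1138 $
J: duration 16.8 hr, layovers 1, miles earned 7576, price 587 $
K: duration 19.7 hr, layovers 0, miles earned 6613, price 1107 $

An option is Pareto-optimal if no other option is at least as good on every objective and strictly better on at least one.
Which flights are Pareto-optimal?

A, C, D, E, F, G, H, J, K

A: not dominated.
B: dominated by K (duration 19.7≤22.0, layovers 0≤0, miles earned 6613≥4458, price 1107≤1327).
C: not dominated.
D: not dominated (best price).
E: not dominated.
F: not dominated.
G: not dominated.
H: not dominated (best duration).
I: dominated by J (duration 16.8≤20.2, layovers 1≤1, miles earned 7576≥7313, price 587≤1138).
J: not dominated (best miles earned).
K: not dominated.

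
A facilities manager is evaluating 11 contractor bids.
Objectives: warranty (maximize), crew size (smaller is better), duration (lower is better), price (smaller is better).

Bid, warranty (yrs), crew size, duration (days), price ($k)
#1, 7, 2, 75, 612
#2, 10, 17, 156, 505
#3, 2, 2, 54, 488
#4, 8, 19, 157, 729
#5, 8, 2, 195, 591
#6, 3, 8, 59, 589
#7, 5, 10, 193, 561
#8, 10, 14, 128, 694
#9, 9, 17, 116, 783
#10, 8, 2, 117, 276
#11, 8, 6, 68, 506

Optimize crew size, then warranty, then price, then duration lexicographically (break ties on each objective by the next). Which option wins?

#10

First minimize crew size: best is 2, kept {#1, #3, #5, #10}.
Then maximize warranty: best is 8, kept {#5, #10}.
Then minimize price: best is 276, kept {#10}.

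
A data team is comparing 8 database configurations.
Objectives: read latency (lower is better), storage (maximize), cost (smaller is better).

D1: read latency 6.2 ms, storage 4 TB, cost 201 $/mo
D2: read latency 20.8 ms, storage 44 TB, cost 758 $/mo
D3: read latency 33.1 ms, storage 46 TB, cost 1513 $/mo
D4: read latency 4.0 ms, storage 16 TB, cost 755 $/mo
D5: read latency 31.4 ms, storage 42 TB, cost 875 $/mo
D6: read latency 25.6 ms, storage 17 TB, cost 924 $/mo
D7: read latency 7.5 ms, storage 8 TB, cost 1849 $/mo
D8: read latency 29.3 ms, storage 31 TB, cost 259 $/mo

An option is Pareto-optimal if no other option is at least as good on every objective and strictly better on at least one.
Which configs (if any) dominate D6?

D2

D2: read latency 20.8≤25.6, storage 44≥17, cost 758≤924 — dominates D6.
Others (D1, D3, D4, D5, D7, D8) are each worse than D6 on at least one objective.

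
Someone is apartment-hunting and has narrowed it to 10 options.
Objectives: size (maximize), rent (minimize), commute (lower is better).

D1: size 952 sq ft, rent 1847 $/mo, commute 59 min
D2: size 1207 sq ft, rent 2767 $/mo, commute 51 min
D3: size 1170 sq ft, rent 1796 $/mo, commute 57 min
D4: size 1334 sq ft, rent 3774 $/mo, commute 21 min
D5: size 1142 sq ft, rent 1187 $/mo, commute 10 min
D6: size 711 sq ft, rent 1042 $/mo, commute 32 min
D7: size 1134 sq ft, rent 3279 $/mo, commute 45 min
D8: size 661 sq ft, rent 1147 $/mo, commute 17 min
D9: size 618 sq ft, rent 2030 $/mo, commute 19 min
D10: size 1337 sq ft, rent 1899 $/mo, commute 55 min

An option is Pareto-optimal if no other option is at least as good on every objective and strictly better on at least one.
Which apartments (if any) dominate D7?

D5

D5: size 1142≥1134, rent 1187≤3279, commute 10≤45 — dominates D7.
Others (D1, D2, D3, D4, D6, D8, D9, D10) are each worse than D7 on at least one objective.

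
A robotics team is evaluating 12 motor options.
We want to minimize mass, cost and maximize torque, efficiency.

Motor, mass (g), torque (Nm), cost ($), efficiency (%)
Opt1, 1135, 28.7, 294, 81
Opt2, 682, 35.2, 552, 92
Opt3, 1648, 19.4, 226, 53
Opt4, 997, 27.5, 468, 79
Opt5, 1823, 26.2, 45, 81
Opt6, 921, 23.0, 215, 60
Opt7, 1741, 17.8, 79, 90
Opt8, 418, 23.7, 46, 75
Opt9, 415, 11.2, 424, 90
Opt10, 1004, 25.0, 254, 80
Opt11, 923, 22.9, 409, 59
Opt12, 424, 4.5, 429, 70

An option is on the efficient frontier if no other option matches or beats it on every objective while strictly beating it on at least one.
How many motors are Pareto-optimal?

Opt1: not dominated.
Opt2: not dominated (best torque).
Opt3: dominated by Opt6 (mass 921≤1648, torque 23.0≥19.4, cost 215≤226, efficiency 60≥53).
Opt4: not dominated.
Opt5: not dominated (best cost).
Opt6: dominated by Opt8 (mass 418≤921, torque 23.7≥23.0, cost 46≤215, efficiency 75≥60).
Opt7: not dominated.
Opt8: not dominated.
Opt9: not dominated (best mass).
Opt10: not dominated.
Opt11: dominated by Opt6 (mass 921≤923, torque 23.0≥22.9, cost 215≤409, efficiency 60≥59).
Opt12: dominated by Opt8 (mass 418≤424, torque 23.7≥4.5, cost 46≤429, efficiency 75≥70).
Pareto-optimal: Opt1, Opt2, Opt4, Opt5, Opt7, Opt8, Opt9, Opt10 → 8.

8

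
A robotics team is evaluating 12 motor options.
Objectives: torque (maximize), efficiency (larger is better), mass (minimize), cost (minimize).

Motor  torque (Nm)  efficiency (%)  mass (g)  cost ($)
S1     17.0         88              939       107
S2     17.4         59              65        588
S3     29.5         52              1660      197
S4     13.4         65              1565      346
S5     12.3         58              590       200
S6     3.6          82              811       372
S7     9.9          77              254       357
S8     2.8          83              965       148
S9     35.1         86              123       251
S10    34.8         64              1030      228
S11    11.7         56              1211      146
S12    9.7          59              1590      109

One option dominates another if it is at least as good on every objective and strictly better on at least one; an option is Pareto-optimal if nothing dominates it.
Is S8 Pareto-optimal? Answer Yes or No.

S1 vs S8: torque 17.0≥2.8, efficiency 88≥83, mass 939≤965, cost 107≤148 — S1 is at least as good on every objective and strictly better on at least one, so S1 dominates S8.

No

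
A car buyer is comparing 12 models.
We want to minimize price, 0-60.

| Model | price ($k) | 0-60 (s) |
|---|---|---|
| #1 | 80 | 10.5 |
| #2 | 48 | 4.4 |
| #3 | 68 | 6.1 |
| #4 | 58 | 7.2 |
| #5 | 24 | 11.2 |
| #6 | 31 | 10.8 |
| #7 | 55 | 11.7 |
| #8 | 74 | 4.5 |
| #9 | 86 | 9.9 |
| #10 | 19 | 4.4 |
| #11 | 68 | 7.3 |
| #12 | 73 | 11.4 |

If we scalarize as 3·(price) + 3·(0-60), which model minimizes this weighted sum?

#10

#1: 3·80 + 3·10.5 = 271.5
#2: 3·48 + 3·4.4 = 157.2
#3: 3·68 + 3·6.1 = 222.3
#4: 3·58 + 3·7.2 = 195.6
#5: 3·24 + 3·11.2 = 105.6
#6: 3·31 + 3·10.8 = 125.4
#7: 3·55 + 3·11.7 = 200.1
#8: 3·74 + 3·4.5 = 235.5
#9: 3·86 + 3·9.9 = 287.7
#10: 3·19 + 3·4.4 = 70.2
#11: 3·68 + 3·7.3 = 225.9
#12: 3·73 + 3·11.4 = 253.2
Lowest: #10 at 70.2.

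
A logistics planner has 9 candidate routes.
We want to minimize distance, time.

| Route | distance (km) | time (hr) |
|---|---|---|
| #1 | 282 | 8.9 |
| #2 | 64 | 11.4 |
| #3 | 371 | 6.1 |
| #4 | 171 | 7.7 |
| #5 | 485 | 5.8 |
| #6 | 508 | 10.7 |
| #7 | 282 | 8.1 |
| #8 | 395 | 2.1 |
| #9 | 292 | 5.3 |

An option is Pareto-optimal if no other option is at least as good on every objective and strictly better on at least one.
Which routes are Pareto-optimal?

#2, #4, #8, #9

#1: dominated by #4 (distance 171≤282, time 7.7≤8.9).
#2: not dominated (best distance).
#3: dominated by #9 (distance 292≤371, time 5.3≤6.1).
#4: not dominated.
#5: dominated by #8 (distance 395≤485, time 2.1≤5.8).
#6: dominated by #1 (distance 282≤508, time 8.9≤10.7).
#7: dominated by #4 (distance 171≤282, time 7.7≤8.1).
#8: not dominated (best time).
#9: not dominated.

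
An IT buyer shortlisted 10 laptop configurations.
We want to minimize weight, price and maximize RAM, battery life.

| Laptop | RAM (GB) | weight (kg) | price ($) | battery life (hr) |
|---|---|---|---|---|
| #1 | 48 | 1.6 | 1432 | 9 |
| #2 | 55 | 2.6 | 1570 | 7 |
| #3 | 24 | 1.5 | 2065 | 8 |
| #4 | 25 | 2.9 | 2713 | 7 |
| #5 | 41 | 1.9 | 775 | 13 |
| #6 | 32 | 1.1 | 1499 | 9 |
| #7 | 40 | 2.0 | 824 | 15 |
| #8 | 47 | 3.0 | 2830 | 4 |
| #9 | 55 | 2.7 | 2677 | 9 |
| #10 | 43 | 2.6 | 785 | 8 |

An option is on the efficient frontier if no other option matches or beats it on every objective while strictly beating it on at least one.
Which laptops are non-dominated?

#1: not dominated.
#2: not dominated.
#3: dominated by #6 (RAM 32≥24, weight 1.1≤1.5, price 1499≤2065, battery life 9≥8).
#4: dominated by #1 (RAM 48≥25, weight 1.6≤2.9, price 1432≤2713, battery life 9≥7).
#5: not dominated (best price).
#6: not dominated (best weight).
#7: not dominated (best battery life).
#8: dominated by #1 (RAM 48≥47, weight 1.6≤3.0, price 1432≤2830, battery life 9≥4).
#9: not dominated.
#10: not dominated.

#1, #2, #5, #6, #7, #9, #10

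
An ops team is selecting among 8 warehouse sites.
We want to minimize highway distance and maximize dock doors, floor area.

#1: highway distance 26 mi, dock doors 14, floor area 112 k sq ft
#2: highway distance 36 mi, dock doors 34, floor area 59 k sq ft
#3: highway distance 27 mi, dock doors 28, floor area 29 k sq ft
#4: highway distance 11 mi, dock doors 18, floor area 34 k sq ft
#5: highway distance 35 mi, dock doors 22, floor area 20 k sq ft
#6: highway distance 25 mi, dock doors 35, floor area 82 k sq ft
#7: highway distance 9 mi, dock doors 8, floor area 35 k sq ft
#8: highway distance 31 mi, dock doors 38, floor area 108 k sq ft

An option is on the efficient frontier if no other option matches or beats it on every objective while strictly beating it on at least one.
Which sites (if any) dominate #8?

none

#1: worse on dock doors (14 vs 38).
#2: worse on highway distance (36 vs 31).
#3: worse on dock doors (28 vs 38).
#4: worse on dock doors (18 vs 38).
#5: worse on highway distance (35 vs 31).
#6: worse on dock doors (35 vs 38).
#7: worse on dock doors (8 vs 38).
No option dominates #8.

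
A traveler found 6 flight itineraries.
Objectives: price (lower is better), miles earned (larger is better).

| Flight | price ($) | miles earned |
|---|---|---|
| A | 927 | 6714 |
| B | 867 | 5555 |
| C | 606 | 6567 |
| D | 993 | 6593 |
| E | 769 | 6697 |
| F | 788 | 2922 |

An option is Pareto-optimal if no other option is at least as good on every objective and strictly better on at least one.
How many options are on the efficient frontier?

3

A: not dominated (best miles earned).
B: dominated by C (price 606≤867, miles earned 6567≥5555).
C: not dominated (best price).
D: dominated by A (price 927≤993, miles earned 6714≥6593).
E: not dominated.
F: dominated by C (price 606≤788, miles earned 6567≥2922).
Pareto-optimal: A, C, E → 3.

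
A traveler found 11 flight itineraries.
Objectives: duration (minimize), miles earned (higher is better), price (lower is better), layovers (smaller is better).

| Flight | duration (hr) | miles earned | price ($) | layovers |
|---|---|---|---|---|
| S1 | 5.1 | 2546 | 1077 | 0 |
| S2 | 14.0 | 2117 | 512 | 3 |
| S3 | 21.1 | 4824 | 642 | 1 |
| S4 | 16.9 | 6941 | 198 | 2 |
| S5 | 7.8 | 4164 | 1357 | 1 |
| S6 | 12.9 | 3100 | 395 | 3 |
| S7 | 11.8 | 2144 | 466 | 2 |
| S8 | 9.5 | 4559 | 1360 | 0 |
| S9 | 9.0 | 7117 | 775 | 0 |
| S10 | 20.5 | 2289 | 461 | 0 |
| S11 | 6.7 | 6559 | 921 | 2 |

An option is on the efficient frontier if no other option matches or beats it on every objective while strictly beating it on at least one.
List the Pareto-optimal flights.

S1, S3, S4, S5, S6, S7, S9, S10, S11

S1: not dominated (best duration).
S2: dominated by S6 (duration 12.9≤14.0, miles earned 3100≥2117, price 395≤512, layovers 3≤3).
S3: not dominated.
S4: not dominated (best price).
S5: not dominated.
S6: not dominated.
S7: not dominated.
S8: dominated by S9 (duration 9.0≤9.5, miles earned 7117≥4559, price 775≤1360, layovers 0≤0).
S9: not dominated (best miles earned).
S10: not dominated.
S11: not dominated.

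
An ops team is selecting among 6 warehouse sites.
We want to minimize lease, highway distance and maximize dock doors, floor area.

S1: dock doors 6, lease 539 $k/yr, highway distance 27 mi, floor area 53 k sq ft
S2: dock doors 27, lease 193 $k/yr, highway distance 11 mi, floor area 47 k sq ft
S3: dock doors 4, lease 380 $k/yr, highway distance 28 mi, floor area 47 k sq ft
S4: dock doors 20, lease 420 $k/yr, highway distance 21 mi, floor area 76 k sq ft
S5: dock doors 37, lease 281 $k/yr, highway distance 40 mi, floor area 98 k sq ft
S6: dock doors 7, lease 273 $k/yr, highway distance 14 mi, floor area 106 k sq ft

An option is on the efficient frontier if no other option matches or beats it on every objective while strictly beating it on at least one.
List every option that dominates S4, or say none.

none

S1: worse on dock doors (6 vs 20).
S2: worse on floor area (47 vs 76).
S3: worse on dock doors (4 vs 20).
S5: worse on highway distance (40 vs 21).
S6: worse on dock doors (7 vs 20).
No option dominates S4.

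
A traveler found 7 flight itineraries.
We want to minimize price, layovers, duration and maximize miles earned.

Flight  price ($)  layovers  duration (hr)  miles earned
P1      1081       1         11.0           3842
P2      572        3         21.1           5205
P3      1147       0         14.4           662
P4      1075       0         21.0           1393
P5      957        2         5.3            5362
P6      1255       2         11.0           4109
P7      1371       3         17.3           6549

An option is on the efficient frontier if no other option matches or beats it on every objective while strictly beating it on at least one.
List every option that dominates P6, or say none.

P5

P5: price 957≤1255, layovers 2≤2, duration 5.3≤11.0, miles earned 5362≥4109 — dominates P6.
Others (P1, P2, P3, P4, P7) are each worse than P6 on at least one objective.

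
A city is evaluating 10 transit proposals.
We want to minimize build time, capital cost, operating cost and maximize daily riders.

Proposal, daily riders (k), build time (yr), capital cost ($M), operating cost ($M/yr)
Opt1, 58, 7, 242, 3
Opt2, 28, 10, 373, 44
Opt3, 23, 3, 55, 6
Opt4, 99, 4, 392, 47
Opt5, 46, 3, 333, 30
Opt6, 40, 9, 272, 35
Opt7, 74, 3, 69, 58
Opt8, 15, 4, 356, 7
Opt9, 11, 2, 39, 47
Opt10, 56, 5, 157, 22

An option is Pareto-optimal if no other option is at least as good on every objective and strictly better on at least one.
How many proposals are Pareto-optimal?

Opt1: not dominated (best operating cost).
Opt2: dominated by Opt1 (daily riders 58≥28, build time 7≤10, capital cost 242≤373, operating cost 3≤44).
Opt3: not dominated.
Opt4: not dominated (best daily riders).
Opt5: not dominated.
Opt6: dominated by Opt1 (daily riders 58≥40, build time 7≤9, capital cost 242≤272, operating cost 3≤35).
Opt7: not dominated.
Opt8: dominated by Opt3 (daily riders 23≥15, build time 3≤4, capital cost 55≤356, operating cost 6≤7).
Opt9: not dominated (best build time).
Opt10: not dominated.
Pareto-optimal: Opt1, Opt3, Opt4, Opt5, Opt7, Opt9, Opt10 → 7.

7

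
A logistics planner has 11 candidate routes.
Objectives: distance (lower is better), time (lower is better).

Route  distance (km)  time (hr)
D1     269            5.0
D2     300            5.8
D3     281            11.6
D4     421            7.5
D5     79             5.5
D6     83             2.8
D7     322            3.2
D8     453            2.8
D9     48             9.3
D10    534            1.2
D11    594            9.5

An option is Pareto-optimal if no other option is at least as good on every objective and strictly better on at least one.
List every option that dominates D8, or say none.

D6: distance 83≤453, time 2.8≤2.8 — dominates D8.
Others (D1, D2, D3, D4, D5, D7, D9, D10, D11) are each worse than D8 on at least one objective.

D6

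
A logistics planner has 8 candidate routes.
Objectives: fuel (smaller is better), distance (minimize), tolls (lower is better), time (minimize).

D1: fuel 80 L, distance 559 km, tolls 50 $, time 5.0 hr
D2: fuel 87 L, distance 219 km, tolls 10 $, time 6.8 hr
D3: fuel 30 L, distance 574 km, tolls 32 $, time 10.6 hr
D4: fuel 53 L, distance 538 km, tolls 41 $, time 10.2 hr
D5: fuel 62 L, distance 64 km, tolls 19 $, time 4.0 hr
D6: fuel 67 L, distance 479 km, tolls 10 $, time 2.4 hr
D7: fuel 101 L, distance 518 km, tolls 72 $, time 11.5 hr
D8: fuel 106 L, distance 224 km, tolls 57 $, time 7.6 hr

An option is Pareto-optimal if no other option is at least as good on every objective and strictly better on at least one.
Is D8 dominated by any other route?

D2 vs D8: fuel 87≤106, distance 219≤224, tolls 10≤57, time 6.8≤7.6 — D2 is at least as good on every objective and strictly better on at least one, so D2 dominates D8.

Yes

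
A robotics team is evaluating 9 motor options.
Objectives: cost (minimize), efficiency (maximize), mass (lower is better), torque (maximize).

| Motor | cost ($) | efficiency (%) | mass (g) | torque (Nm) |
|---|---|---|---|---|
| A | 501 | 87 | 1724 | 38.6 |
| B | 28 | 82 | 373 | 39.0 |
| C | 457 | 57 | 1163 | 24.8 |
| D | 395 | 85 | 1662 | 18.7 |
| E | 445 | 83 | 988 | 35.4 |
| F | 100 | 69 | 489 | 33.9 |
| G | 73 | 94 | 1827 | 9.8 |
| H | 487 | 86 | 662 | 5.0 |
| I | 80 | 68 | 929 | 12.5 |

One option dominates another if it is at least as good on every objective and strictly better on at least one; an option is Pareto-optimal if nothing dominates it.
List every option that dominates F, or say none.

B: cost 28≤100, efficiency 82≥69, mass 373≤489, torque 39.0≥33.9 — dominates F.
Others (A, C, D, E, G, H, I) are each worse than F on at least one objective.

B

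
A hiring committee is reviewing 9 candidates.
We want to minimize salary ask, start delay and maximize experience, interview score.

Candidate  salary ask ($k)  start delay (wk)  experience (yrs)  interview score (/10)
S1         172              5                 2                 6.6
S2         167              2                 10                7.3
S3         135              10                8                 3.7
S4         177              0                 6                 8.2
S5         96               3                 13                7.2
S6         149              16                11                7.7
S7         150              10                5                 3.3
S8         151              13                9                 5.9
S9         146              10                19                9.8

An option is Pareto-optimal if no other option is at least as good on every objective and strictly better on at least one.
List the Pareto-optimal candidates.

S2, S4, S5, S9

S1: dominated by S2 (salary ask 167≤172, start delay 2≤5, experience 10≥2, interview score 7.3≥6.6).
S2: not dominated.
S3: dominated by S5 (salary ask 96≤135, start delay 3≤10, experience 13≥8, interview score 7.2≥3.7).
S4: not dominated (best start delay).
S5: not dominated (best salary ask).
S6: dominated by S9 (salary ask 146≤149, start delay 10≤16, experience 19≥11, interview score 9.8≥7.7).
S7: dominated by S3 (salary ask 135≤150, start delay 10≤10, experience 8≥5, interview score 3.7≥3.3).
S8: dominated by S5 (salary ask 96≤151, start delay 3≤13, experience 13≥9, interview score 7.2≥5.9).
S9: not dominated (best experience).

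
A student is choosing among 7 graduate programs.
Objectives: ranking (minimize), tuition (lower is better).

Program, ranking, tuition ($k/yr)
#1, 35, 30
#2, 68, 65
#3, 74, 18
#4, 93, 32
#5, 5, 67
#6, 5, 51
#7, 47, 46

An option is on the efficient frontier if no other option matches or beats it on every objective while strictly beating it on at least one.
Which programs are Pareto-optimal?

#1, #3, #6

#1: not dominated.
#2: dominated by #1 (ranking 35≤68, tuition 30≤65).
#3: not dominated (best tuition).
#4: dominated by #1 (ranking 35≤93, tuition 30≤32).
#5: dominated by #6 (ranking 5≤5, tuition 51≤67).
#6: not dominated.
#7: dominated by #1 (ranking 35≤47, tuition 30≤46).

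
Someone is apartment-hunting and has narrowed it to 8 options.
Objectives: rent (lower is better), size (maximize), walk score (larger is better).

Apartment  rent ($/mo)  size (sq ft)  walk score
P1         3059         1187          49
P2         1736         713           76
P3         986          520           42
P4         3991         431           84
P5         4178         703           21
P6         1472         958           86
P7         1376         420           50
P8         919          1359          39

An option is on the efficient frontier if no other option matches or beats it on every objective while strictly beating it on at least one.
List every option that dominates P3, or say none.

P1: worse on rent (3059 vs 986).
P2: worse on rent (1736 vs 986).
P4: worse on rent (3991 vs 986).
P5: worse on rent (4178 vs 986).
P6: worse on rent (1472 vs 986).
P7: worse on rent (1376 vs 986).
P8: worse on walk score (39 vs 42).
No option dominates P3.

none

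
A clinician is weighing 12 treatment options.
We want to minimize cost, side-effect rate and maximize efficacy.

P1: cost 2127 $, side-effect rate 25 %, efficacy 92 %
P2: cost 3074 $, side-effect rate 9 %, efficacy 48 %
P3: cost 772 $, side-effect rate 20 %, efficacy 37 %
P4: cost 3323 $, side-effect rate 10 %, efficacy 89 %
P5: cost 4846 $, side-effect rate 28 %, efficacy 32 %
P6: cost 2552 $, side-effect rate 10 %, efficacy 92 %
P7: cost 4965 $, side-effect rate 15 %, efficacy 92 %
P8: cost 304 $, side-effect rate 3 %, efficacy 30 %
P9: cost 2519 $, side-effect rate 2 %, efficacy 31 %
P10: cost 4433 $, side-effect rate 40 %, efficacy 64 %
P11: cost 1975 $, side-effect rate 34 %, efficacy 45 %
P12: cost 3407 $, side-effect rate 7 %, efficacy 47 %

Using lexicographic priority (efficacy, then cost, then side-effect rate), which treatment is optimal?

P1

First maximize efficacy: best is 92, kept {P1, P6, P7}.
Then minimize cost: best is 2127, kept {P1}.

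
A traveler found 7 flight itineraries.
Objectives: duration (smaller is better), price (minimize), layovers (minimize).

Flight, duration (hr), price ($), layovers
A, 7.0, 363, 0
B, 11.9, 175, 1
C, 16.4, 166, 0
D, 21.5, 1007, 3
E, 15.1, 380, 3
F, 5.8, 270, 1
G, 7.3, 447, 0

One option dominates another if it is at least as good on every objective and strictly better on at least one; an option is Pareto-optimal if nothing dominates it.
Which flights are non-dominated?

A: not dominated.
B: not dominated.
C: not dominated (best price).
D: dominated by A (duration 7.0≤21.5, price 363≤1007, layovers 0≤3).
E: dominated by A (duration 7.0≤15.1, price 363≤380, layovers 0≤3).
F: not dominated (best duration).
G: dominated by A (duration 7.0≤7.3, price 363≤447, layovers 0≤0).

A, B, C, F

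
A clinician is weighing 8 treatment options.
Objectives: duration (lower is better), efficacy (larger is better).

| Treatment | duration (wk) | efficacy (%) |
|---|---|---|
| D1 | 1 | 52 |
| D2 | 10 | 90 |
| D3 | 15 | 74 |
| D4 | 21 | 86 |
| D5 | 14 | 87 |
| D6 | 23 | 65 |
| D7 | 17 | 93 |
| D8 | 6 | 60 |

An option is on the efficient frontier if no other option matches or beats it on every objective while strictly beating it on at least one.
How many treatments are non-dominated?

4

D1: not dominated (best duration).
D2: not dominated.
D3: dominated by D2 (duration 10≤15, efficacy 90≥74).
D4: dominated by D2 (duration 10≤21, efficacy 90≥86).
D5: dominated by D2 (duration 10≤14, efficacy 90≥87).
D6: dominated by D2 (duration 10≤23, efficacy 90≥65).
D7: not dominated (best efficacy).
D8: not dominated.
Pareto-optimal: D1, D2, D7, D8 → 4.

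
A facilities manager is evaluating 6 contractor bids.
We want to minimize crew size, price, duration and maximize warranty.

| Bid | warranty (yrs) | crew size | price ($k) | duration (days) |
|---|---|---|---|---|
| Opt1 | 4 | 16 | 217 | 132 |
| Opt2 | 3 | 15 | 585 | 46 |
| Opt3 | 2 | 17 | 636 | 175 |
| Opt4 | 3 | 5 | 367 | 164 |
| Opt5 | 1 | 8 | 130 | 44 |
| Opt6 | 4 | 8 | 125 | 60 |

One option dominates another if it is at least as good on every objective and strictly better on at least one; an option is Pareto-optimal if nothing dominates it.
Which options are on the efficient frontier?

Opt1: dominated by Opt6 (warranty 4≥4, crew size 8≤16, price 125≤217, duration 60≤132).
Opt2: not dominated.
Opt3: dominated by Opt1 (warranty 4≥2, crew size 16≤17, price 217≤636, duration 132≤175).
Opt4: not dominated (best crew size).
Opt5: not dominated (best duration).
Opt6: not dominated (best price).

Opt2, Opt4, Opt5, Opt6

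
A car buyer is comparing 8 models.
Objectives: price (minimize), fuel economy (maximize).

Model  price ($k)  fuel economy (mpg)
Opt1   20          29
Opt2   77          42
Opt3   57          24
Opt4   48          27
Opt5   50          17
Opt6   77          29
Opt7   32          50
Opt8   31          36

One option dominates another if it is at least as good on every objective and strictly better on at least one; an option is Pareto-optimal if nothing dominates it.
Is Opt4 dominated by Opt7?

Yes

Opt7 vs Opt4: price 32≤48, fuel economy 50≥27 — Opt7 is at least as good on every objective with at least one strict improvement.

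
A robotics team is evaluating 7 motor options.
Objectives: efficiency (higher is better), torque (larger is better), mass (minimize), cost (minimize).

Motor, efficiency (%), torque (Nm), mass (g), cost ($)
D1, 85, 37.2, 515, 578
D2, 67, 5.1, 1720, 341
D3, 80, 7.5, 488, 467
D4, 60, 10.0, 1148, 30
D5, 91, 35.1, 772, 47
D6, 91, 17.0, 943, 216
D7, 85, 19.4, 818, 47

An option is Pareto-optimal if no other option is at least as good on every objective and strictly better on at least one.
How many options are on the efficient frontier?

4

D1: not dominated (best torque).
D2: dominated by D5 (efficiency 91≥67, torque 35.1≥5.1, mass 772≤1720, cost 47≤341).
D3: not dominated (best mass).
D4: not dominated (best cost).
D5: not dominated.
D6: dominated by D5 (efficiency 91≥91, torque 35.1≥17.0, mass 772≤943, cost 47≤216).
D7: dominated by D5 (efficiency 91≥85, torque 35.1≥19.4, mass 772≤818, cost 47≤47).
Pareto-optimal: D1, D3, D4, D5 → 4.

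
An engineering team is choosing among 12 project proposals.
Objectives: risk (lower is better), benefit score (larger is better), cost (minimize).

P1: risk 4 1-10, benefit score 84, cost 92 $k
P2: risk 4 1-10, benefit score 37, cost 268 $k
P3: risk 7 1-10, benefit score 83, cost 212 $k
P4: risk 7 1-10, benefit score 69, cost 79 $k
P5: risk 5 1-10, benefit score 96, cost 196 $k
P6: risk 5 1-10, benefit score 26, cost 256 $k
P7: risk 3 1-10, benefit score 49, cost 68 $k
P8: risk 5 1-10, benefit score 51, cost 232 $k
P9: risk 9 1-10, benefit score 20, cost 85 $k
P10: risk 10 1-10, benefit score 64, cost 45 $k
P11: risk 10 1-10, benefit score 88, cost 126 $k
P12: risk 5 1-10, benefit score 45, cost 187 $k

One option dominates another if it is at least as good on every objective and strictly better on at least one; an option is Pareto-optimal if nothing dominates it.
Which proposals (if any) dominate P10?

P1: worse on cost (92 vs 45).
P2: worse on benefit score (37 vs 64).
P3: worse on cost (212 vs 45).
P4: worse on cost (79 vs 45).
P5: worse on cost (196 vs 45).
P6: worse on benefit score (26 vs 64).
P7: worse on benefit score (49 vs 64).
P8: worse on benefit score (51 vs 64).
P9: worse on benefit score (20 vs 64).
P11: worse on cost (126 vs 45).
P12: worse on benefit score (45 vs 64).
No option dominates P10.

none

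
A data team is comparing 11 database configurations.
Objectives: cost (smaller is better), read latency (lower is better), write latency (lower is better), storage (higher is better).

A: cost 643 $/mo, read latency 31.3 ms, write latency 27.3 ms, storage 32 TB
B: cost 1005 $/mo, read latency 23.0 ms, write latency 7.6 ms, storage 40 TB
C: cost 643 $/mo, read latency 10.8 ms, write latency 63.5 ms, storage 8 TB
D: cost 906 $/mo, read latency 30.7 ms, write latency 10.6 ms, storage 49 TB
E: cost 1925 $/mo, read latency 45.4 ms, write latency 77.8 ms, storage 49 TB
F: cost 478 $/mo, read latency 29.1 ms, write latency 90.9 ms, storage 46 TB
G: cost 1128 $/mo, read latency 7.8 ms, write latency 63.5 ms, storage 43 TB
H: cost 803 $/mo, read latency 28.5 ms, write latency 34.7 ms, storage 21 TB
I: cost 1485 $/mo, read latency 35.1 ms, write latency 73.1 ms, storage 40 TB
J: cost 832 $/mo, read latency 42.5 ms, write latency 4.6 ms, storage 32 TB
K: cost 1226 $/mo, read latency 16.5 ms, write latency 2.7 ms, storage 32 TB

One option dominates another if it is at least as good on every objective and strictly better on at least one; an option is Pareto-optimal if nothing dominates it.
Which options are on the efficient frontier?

A: not dominated.
B: not dominated.
C: not dominated.
D: not dominated.
E: dominated by D (cost 906≤1925, read latency 30.7≤45.4, write latency 10.6≤77.8, storage 49≥49).
F: not dominated (best cost).
G: not dominated (best read latency).
H: not dominated.
I: dominated by B (cost 1005≤1485, read latency 23.0≤35.1, write latency 7.6≤73.1, storage 40≥40).
J: not dominated.
K: not dominated (best write latency).

A, B, C, D, F, G, H, J, K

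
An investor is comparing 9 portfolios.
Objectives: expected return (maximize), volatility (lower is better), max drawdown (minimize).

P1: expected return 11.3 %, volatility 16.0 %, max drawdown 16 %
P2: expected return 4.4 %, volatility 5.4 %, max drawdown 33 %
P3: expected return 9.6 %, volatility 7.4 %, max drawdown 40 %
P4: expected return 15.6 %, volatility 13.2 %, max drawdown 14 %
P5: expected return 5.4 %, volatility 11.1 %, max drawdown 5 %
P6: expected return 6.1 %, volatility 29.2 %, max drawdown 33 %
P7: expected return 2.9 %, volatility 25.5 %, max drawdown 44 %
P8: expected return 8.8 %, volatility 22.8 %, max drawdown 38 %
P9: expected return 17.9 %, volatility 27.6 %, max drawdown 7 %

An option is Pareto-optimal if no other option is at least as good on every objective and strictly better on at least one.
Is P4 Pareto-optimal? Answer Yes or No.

Yes

P1: worse on expected return (11.3 vs 15.6).
P2: worse on expected return (4.4 vs 15.6).
P3: worse on expected return (9.6 vs 15.6).
P5: worse on expected return (5.4 vs 15.6).
P6: worse on expected return (6.1 vs 15.6).
P7: worse on expected return (2.9 vs 15.6).
P8: worse on expected return (8.8 vs 15.6).
P9: worse on volatility (27.6 vs 13.2).
No option is at least as good as P4 on every objective and strictly better on one.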